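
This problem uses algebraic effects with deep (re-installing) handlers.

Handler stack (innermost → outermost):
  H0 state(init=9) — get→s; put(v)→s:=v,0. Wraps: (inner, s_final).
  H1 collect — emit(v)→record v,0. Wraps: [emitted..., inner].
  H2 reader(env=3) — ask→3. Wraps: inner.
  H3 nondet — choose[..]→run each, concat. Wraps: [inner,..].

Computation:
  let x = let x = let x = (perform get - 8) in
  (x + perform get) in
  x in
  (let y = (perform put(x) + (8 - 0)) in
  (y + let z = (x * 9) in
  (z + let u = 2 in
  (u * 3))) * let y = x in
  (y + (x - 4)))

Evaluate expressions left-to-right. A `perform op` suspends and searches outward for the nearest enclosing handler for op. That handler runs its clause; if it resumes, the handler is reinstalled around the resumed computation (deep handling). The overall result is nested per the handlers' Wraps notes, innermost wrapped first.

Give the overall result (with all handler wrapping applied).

Step-by-step:
get @ H0 ⇒ 9
get @ H0 ⇒ 9
put(10) @ H0 ⇒ s:=10
H0 returns (1664, 10)
H1 returns [(1664, 10)]
H2 returns [(1664, 10)]
H3 returns [[(1664, 10)]]
= [[(1664, 10)]]

Answer: [[(1664, 10)]]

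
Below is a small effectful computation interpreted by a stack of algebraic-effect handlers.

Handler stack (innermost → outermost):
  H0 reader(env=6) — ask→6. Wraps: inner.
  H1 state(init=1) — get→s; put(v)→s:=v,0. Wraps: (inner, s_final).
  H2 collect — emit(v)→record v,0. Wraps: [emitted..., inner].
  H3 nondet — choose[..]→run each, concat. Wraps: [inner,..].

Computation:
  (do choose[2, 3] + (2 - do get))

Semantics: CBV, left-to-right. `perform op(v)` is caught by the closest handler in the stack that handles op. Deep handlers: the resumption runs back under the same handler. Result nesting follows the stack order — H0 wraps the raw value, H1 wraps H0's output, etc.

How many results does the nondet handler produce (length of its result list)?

Answer: 2

Evaluation trace:
choose[2, 3] @ H3
  branch[0] choose=2:
    get @ H1 ⇒ 1
    H0 returns 3
    H1 returns (3, 1)
    H2 returns [(3, 1)]
    H3 returns [[(3, 1)]]
  branch[1] choose=3:
    get @ H1 ⇒ 1
    H0 returns 4
    H1 returns (4, 1)
    H2 returns [(4, 1)]
    H3 returns [[(4, 1)]]
= [[(3, 1)], [(4, 1)]]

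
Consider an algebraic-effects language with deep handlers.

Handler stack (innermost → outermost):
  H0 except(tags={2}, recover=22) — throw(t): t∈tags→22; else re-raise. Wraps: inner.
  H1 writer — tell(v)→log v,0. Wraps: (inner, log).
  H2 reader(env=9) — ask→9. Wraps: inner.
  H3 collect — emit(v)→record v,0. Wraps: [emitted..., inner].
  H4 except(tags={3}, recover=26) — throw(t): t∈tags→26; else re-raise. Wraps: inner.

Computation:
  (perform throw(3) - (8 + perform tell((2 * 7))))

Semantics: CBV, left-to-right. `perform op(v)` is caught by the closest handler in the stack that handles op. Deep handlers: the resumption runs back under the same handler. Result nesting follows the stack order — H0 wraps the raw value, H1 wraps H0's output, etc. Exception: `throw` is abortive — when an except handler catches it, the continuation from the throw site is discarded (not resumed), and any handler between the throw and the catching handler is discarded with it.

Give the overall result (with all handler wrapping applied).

Answer: 26

Evaluation trace:
throw(3) @ H0 re-raised
throw(3) @ H4 caught ⇒ 26
= 26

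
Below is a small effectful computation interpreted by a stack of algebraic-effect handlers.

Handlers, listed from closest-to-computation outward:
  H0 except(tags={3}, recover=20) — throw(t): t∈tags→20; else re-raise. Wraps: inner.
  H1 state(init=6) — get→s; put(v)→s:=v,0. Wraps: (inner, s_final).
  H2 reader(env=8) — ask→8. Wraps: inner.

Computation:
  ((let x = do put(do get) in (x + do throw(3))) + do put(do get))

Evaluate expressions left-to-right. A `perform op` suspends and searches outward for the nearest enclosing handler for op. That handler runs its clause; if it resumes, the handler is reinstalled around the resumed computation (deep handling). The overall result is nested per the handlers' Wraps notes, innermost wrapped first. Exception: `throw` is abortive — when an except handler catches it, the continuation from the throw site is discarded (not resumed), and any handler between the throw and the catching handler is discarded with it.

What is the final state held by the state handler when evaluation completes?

Step-by-step:
get @ H1 ⇒ 6
put(6) @ H1 ⇒ s:=6
throw(3) @ H0 caught ⇒ 20
H1 returns (20, 6)
H2 returns (20, 6)
= (20, 6)

Answer: 6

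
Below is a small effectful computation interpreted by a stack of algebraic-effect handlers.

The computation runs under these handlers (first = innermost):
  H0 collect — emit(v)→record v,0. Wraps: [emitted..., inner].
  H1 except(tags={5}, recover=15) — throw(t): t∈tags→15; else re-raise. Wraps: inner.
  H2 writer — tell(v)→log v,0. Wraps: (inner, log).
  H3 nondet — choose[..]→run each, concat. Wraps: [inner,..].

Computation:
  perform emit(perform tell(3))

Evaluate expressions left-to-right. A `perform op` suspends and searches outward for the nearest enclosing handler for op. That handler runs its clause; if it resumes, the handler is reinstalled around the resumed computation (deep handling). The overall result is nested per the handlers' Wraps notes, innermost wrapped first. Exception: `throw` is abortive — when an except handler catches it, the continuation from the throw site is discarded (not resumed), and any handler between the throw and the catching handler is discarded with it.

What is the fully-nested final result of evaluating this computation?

Evaluation trace:
tell(3) @ H2 ⇒ log+=3
emit(0) @ H0 ⇒ out+=0
H0 returns [0, 0]
H1 returns [0, 0]
H2 returns ([0, 0], (3))
H3 returns [([0, 0], (3))]
= [([0, 0], (3))]

Answer: [([0, 0], (3))]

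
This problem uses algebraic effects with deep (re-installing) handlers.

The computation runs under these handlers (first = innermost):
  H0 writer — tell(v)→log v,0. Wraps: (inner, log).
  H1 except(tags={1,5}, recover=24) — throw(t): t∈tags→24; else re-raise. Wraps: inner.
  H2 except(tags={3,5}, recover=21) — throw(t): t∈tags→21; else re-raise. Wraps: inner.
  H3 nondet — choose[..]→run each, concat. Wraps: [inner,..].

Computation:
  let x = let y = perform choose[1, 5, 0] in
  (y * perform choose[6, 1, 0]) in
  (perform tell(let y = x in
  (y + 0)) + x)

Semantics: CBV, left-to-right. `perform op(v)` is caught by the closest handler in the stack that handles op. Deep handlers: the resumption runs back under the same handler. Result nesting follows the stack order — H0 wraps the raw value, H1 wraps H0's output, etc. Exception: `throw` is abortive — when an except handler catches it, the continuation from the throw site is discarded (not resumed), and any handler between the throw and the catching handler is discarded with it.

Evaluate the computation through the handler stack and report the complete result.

Answer: [(6, (6)), (1, (1)), (0, (0)), (30, (30)), (5, (5)), (0, (0)), (0, (0)), (0, (0)), (0, (0))]

Evaluation trace:
choose[1, 5, 0] @ H3
  branch[0] choose=1:
    choose[6, 1, 0] @ H3
      branch[0] choose=6:
        tell(6) @ H0 ⇒ log+=6
        H0 returns (6, (6))
        H1 returns (6, (6))
        H2 returns (6, (6))
        H3 returns [(6, (6))]
      branch[1] choose=1:
        tell(1) @ H0 ⇒ log+=1
        H0 returns (1, (1))
        H1 returns (1, (1))
        H2 returns (1, (1))
        H3 returns [(1, (1))]
      branch[2] choose=0:
        tell(0) @ H0 ⇒ log+=0
        H0 returns (0, (0))
        H1 returns (0, (0))
        H2 returns (0, (0))
        H3 returns [(0, (0))]
  branch[1] choose=5:
    choose[6, 1, 0] @ H3
      branch[0] choose=6:
        tell(30) @ H0 ⇒ log+=30
        H0 returns (30, (30))
        H1 returns (30, (30))
        H2 returns (30, (30))
        H3 returns [(30, (30))]
      branch[1] choose=1:
        tell(5) @ H0 ⇒ log+=5
        H0 returns (5, (5))
        H1 returns (5, (5))
        H2 returns (5, (5))
        H3 returns [(5, (5))]
      branch[2] choose=0:
        tell(0) @ H0 ⇒ log+=0
        H0 returns (0, (0))
        H1 returns (0, (0))
        H2 returns (0, (0))
        H3 returns [(0, (0))]
  branch[2] choose=0:
    choose[6, 1, 0] @ H3
      branch[0] choose=6:
        tell(0) @ H0 ⇒ log+=0
        H0 returns (0, (0))
        H1 returns (0, (0))
        H2 returns (0, (0))
        H3 returns [(0, (0))]
      branch[1] choose=1:
        tell(0) @ H0 ⇒ log+=0
        H0 returns (0, (0))
        H1 returns (0, (0))
        H2 returns (0, (0))
        H3 returns [(0, (0))]
      branch[2] choose=0:
        tell(0) @ H0 ⇒ log+=0
        H0 returns (0, (0))
        H1 returns (0, (0))
        H2 returns (0, (0))
        H3 returns [(0, (0))]
= [(6, (6)), (1, (1)), (0, (0)), (30, (30)), (5, (5)), (0, (0)), (0, (0)), (0, (0)), (0, (0))]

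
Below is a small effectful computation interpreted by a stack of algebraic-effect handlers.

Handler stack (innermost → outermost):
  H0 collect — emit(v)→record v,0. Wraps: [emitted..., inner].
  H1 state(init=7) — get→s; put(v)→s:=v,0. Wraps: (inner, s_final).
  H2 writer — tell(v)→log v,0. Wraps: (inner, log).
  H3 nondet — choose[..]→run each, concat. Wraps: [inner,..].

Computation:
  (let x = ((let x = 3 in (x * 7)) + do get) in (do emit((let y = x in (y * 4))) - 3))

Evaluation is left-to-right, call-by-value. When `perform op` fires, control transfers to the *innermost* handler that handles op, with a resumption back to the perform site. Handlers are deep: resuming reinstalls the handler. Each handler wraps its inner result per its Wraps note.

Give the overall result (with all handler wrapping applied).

Answer: [(([112, -3], 7), ())]

Step-by-step:
get @ H1 ⇒ 7
emit(112) @ H0 ⇒ out+=112
H0 returns [112, -3]
H1 returns ([112, -3], 7)
H2 returns (([112, -3], 7), ())
H3 returns [(([112, -3], 7), ())]
= [(([112, -3], 7), ())]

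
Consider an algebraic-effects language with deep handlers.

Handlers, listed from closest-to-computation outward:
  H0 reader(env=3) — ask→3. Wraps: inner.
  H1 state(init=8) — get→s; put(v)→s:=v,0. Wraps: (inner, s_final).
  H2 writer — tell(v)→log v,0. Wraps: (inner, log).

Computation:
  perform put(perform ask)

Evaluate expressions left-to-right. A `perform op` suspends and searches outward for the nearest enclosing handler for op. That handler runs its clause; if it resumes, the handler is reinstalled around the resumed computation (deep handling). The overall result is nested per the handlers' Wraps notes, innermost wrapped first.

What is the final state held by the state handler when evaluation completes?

Evaluation trace:
ask @ H0 ⇒ 3
put(3) @ H1 ⇒ s:=3
H0 returns 0
H1 returns (0, 3)
H2 returns ((0, 3), ())
= ((0, 3), ())

Answer: 3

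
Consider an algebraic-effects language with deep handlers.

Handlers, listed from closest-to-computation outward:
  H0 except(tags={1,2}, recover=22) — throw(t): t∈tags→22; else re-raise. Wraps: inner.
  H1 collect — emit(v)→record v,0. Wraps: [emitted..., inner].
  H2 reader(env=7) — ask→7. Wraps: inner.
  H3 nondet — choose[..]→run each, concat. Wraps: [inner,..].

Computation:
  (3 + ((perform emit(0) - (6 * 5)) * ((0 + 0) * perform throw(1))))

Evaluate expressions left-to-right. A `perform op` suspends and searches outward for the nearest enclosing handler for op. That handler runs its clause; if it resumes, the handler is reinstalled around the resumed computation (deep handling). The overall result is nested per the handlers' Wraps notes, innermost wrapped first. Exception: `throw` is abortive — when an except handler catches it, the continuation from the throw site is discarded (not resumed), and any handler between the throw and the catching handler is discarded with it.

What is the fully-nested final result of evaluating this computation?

Step-by-step:
emit(0) @ H1 ⇒ out+=0
throw(1) @ H0 caught ⇒ 22
H1 returns [0, 22]
H2 returns [0, 22]
H3 returns [[0, 22]]
= [[0, 22]]

Answer: [[0, 22]]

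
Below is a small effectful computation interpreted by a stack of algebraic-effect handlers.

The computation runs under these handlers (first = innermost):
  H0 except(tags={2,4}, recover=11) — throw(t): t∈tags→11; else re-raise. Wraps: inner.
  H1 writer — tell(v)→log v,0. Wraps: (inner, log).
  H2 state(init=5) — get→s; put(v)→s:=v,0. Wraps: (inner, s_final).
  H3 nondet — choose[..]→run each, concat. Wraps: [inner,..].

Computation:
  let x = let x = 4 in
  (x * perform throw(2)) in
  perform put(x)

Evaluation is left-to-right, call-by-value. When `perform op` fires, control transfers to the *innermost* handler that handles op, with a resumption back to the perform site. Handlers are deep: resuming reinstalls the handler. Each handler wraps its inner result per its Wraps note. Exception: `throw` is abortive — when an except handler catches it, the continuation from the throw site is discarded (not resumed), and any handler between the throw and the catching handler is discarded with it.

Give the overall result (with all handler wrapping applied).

Step-by-step:
throw(2) @ H0 caught ⇒ 11
H1 returns (11, ())
H2 returns ((11, ()), 5)
H3 returns [((11, ()), 5)]
= [((11, ()), 5)]

Answer: [((11, ()), 5)]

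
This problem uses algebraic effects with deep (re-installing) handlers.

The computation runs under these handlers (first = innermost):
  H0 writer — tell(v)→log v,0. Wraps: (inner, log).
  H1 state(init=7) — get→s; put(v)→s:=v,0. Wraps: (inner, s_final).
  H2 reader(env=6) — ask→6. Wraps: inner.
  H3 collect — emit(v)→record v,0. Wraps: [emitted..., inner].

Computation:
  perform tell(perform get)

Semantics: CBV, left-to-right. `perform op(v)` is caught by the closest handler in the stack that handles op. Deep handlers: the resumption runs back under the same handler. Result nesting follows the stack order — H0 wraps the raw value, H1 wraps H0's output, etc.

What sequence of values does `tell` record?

Answer: (7)

Working:
get @ H1 ⇒ 7
tell(7) @ H0 ⇒ log+=7
H0 returns (0, (7))
H1 returns ((0, (7)), 7)
H2 returns ((0, (7)), 7)
H3 returns [((0, (7)), 7)]
= [((0, (7)), 7)]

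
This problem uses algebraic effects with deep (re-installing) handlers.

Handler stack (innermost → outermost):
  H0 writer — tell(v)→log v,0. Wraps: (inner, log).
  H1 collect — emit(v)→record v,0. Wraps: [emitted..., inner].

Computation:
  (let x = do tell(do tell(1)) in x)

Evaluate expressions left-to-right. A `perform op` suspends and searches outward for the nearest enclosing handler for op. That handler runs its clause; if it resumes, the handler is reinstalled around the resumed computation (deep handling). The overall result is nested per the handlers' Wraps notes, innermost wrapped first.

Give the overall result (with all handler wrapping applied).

Evaluation trace:
tell(1) @ H0 ⇒ log+=1
tell(0) @ H0 ⇒ log+=0
H0 returns (0, (1, 0))
H1 returns [(0, (1, 0))]
= [(0, (1, 0))]

Answer: [(0, (1, 0))]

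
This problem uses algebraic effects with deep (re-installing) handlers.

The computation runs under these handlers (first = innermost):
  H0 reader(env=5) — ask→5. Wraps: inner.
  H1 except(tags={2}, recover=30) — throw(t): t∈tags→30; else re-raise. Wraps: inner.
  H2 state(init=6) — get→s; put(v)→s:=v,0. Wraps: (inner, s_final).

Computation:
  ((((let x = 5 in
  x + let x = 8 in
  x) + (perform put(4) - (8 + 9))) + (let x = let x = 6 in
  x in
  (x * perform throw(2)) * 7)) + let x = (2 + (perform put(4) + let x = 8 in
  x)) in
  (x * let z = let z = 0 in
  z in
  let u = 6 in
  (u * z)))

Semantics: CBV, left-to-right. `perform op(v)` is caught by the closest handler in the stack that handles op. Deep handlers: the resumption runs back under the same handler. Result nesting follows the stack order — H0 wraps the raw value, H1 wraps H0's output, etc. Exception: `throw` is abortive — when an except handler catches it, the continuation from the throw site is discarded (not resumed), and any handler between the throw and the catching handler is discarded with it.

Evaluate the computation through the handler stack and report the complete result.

Answer: (30, 4)

Working:
put(4) @ H2 ⇒ s:=4
throw(2) @ H1 caught ⇒ 30
H2 returns (30, 4)
= (30, 4)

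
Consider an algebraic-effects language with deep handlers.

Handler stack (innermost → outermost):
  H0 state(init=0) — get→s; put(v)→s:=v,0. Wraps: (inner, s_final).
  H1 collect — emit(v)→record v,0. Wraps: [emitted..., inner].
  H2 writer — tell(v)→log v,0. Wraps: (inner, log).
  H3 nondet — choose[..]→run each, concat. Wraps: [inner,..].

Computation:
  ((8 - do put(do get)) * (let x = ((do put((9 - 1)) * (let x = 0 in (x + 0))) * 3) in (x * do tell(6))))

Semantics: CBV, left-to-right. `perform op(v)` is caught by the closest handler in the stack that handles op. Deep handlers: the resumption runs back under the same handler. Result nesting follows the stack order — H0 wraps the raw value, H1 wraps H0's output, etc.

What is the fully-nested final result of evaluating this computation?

Answer: [([(0, 8)], (6))]

Evaluation trace:
get @ H0 ⇒ 0
put(0) @ H0 ⇒ s:=0
put(8) @ H0 ⇒ s:=8
tell(6) @ H2 ⇒ log+=6
H0 returns (0, 8)
H1 returns [(0, 8)]
H2 returns ([(0, 8)], (6))
H3 returns [([(0, 8)], (6))]
= [([(0, 8)], (6))]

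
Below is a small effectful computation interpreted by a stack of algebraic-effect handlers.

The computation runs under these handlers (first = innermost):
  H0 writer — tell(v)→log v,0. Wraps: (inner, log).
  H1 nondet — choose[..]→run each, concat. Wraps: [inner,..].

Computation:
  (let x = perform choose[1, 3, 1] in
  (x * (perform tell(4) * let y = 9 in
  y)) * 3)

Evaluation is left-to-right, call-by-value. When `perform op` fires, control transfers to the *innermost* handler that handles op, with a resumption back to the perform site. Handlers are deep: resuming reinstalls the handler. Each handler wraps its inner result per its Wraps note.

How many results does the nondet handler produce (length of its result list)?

Answer: 3

Working:
choose[1, 3, 1] @ H1
  branch[0] choose=1:
    tell(4) @ H0 ⇒ log+=4
    H0 returns (0, (4))
    H1 returns [(0, (4))]
  branch[1] choose=3:
    tell(4) @ H0 ⇒ log+=4
    H0 returns (0, (4))
    H1 returns [(0, (4))]
  branch[2] choose=1:
    tell(4) @ H0 ⇒ log+=4
    H0 returns (0, (4))
    H1 returns [(0, (4))]
= [(0, (4)), (0, (4)), (0, (4))]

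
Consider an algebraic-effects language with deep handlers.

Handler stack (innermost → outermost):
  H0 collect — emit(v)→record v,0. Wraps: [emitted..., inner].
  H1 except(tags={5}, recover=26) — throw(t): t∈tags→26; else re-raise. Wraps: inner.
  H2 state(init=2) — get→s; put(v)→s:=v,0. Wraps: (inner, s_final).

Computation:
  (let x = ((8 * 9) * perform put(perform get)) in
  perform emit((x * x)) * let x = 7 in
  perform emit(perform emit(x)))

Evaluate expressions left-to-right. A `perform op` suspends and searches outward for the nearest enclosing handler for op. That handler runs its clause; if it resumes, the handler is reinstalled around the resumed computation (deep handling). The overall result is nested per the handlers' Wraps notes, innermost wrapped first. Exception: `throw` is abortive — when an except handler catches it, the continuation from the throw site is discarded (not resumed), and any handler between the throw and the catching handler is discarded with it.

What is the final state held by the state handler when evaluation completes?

Answer: 2

Evaluation trace:
get @ H2 ⇒ 2
put(2) @ H2 ⇒ s:=2
emit(0) @ H0 ⇒ out+=0
emit(7) @ H0 ⇒ out+=7
emit(0) @ H0 ⇒ out+=0
H0 returns [0, 7, 0, 0]
H1 returns [0, 7, 0, 0]
H2 returns ([0, 7, 0, 0], 2)
= ([0, 7, 0, 0], 2)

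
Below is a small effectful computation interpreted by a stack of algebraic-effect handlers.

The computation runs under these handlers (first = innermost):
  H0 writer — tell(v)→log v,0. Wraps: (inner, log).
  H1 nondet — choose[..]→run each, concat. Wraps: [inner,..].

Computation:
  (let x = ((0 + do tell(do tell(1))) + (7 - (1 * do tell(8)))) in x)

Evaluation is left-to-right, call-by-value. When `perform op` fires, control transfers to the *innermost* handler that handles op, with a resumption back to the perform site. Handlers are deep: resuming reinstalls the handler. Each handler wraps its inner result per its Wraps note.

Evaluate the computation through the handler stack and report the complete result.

Answer: [(7, (1, 0, 8))]

Working:
tell(1) @ H0 ⇒ log+=1
tell(0) @ H0 ⇒ log+=0
tell(8) @ H0 ⇒ log+=8
H0 returns (7, (1, 0, 8))
H1 returns [(7, (1, 0, 8))]
= [(7, (1, 0, 8))]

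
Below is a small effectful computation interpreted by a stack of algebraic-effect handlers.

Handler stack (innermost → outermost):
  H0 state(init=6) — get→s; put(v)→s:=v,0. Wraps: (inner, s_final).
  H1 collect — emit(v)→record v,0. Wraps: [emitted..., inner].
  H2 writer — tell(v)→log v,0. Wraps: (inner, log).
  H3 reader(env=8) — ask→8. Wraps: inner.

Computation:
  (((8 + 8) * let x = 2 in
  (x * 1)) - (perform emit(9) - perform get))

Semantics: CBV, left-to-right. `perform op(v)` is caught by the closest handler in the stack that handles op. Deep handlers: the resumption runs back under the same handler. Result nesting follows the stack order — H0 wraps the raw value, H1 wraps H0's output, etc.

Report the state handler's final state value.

Evaluation trace:
emit(9) @ H1 ⇒ out+=9
get @ H0 ⇒ 6
H0 returns (38, 6)
H1 returns [9, (38, 6)]
H2 returns ([9, (38, 6)], ())
H3 returns ([9, (38, 6)], ())
= ([9, (38, 6)], ())

Answer: 6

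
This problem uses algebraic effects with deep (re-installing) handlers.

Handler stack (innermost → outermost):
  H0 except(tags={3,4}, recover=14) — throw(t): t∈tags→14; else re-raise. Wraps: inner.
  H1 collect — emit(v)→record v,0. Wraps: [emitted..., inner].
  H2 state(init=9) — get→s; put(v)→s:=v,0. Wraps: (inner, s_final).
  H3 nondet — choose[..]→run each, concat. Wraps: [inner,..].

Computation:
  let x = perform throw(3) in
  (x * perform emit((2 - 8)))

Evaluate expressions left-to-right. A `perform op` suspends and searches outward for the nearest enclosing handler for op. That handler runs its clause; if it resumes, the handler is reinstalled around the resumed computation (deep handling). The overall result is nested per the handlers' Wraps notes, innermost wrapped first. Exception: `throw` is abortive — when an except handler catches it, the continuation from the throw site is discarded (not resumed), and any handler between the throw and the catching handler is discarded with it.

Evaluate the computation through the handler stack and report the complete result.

Answer: [([14], 9)]

Step-by-step:
throw(3) @ H0 caught ⇒ 14
H1 returns [14]
H2 returns ([14], 9)
H3 returns [([14], 9)]
= [([14], 9)]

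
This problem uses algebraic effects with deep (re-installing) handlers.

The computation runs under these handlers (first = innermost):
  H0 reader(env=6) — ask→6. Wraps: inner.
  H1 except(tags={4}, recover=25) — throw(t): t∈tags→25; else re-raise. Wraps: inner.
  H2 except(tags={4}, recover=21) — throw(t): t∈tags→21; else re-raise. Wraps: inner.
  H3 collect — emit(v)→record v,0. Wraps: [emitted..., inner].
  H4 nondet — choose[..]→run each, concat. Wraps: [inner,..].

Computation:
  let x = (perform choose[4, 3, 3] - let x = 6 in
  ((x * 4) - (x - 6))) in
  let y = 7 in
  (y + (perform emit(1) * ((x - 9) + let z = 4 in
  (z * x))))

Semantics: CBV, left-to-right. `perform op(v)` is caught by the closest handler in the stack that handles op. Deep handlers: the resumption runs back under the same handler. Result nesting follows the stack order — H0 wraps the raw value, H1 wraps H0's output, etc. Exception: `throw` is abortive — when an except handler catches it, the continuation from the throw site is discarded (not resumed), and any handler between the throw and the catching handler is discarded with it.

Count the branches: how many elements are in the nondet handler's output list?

Step-by-step:
choose[4, 3, 3] @ H4
  branch[0] choose=4:
    emit(1) @ H3 ⇒ out+=1
    H0 returns 7
    H1 returns 7
    H2 returns 7
    H3 returns [1, 7]
    H4 returns [[1, 7]]
  branch[1] choose=3:
    emit(1) @ H3 ⇒ out+=1
    H0 returns 7
    H1 returns 7
    H2 returns 7
    H3 returns [1, 7]
    H4 returns [[1, 7]]
  branch[2] choose=3:
    emit(1) @ H3 ⇒ out+=1
    H0 returns 7
    H1 returns 7
    H2 returns 7
    H3 returns [1, 7]
    H4 returns [[1, 7]]
= [[1, 7], [1, 7], [1, 7]]

Answer: 3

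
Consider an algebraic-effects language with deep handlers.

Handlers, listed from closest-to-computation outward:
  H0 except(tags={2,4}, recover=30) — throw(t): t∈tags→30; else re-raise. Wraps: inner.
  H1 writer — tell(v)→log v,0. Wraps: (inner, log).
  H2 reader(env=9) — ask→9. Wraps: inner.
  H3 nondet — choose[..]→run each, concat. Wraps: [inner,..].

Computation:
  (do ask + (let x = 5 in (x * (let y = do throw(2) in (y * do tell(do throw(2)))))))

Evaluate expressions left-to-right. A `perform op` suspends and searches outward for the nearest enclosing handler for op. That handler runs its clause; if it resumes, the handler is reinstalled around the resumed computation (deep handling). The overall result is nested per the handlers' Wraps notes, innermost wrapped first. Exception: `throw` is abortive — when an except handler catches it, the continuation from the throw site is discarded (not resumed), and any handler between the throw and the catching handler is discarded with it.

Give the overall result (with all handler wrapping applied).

Answer: [(30, ())]

Working:
ask @ H2 ⇒ 9
throw(2) @ H0 caught ⇒ 30
H1 returns (30, ())
H2 returns (30, ())
H3 returns [(30, ())]
= [(30, ())]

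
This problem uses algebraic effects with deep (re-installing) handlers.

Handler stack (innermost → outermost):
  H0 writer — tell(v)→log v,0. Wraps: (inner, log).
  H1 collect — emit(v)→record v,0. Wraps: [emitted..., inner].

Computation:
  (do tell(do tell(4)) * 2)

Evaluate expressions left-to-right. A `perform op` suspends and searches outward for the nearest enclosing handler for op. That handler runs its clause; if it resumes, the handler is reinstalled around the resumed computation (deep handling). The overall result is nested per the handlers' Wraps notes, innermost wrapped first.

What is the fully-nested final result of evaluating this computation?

Answer: [(0, (4, 0))]

Evaluation trace:
tell(4) @ H0 ⇒ log+=4
tell(0) @ H0 ⇒ log+=0
H0 returns (0, (4, 0))
H1 returns [(0, (4, 0))]
= [(0, (4, 0))]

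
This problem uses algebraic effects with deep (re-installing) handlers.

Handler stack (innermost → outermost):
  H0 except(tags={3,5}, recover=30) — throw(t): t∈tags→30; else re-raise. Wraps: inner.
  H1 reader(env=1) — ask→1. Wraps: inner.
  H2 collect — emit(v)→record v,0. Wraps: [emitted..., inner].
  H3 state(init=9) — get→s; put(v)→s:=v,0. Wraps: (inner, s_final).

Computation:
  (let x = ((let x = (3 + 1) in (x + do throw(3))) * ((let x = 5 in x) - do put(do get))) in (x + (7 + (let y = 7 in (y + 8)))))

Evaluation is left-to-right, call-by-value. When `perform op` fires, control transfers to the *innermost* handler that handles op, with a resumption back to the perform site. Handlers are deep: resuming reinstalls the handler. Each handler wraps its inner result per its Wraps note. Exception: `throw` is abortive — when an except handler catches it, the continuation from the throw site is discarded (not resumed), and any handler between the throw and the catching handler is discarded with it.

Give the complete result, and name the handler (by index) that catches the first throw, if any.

Evaluation trace:
throw(3) @ H0 caught ⇒ 30
H1 returns 30
H2 returns [30]
H3 returns ([30], 9)
= ([30], 9)

Answer: ([30], 9) ; first throw caught by: H0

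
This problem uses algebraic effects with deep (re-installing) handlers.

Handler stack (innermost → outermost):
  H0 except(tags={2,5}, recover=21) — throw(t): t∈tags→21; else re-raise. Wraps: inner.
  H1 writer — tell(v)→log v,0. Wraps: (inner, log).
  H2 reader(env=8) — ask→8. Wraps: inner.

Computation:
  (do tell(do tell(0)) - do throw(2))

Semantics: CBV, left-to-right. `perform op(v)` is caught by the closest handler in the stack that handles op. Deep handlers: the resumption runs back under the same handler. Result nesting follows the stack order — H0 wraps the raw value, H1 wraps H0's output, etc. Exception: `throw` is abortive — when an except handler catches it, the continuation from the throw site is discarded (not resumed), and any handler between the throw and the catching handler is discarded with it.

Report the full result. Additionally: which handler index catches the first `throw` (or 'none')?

Answer: (21, (0, 0)) ; first throw caught by: H0

Step-by-step:
tell(0) @ H1 ⇒ log+=0
tell(0) @ H1 ⇒ log+=0
throw(2) @ H0 caught ⇒ 21
H1 returns (21, (0, 0))
H2 returns (21, (0, 0))
= (21, (0, 0))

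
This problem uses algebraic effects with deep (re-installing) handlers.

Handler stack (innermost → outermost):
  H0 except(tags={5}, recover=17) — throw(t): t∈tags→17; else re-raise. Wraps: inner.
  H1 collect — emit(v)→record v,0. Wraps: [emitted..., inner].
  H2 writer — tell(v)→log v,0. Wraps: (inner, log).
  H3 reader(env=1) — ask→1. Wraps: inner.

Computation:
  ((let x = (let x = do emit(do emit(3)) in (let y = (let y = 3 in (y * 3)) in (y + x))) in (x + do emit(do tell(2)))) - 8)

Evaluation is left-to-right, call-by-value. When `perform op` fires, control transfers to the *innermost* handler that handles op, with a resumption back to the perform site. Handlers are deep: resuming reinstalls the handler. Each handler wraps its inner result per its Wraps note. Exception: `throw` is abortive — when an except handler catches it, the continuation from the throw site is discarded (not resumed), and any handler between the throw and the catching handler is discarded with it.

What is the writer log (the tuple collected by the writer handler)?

Step-by-step:
emit(3) @ H1 ⇒ out+=3
emit(0) @ H1 ⇒ out+=0
tell(2) @ H2 ⇒ log+=2
emit(0) @ H1 ⇒ out+=0
H0 returns 1
H1 returns [3, 0, 0, 1]
H2 returns ([3, 0, 0, 1], (2))
H3 returns ([3, 0, 0, 1], (2))
= ([3, 0, 0, 1], (2))

Answer: (2)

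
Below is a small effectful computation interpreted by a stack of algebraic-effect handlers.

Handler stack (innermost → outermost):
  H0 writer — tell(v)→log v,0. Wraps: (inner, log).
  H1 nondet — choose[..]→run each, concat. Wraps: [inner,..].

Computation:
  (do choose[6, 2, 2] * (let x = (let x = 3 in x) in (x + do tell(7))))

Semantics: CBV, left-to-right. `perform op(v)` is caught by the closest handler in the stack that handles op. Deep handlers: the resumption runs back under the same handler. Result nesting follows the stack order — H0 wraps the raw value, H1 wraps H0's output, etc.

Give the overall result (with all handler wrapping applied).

Working:
choose[6, 2, 2] @ H1
  branch[0] choose=6:
    tell(7) @ H0 ⇒ log+=7
    H0 returns (18, (7))
    H1 returns [(18, (7))]
  branch[1] choose=2:
    tell(7) @ H0 ⇒ log+=7
    H0 returns (6, (7))
    H1 returns [(6, (7))]
  branch[2] choose=2:
    tell(7) @ H0 ⇒ log+=7
    H0 returns (6, (7))
    H1 returns [(6, (7))]
= [(18, (7)), (6, (7)), (6, (7))]

Answer: [(18, (7)), (6, (7)), (6, (7))]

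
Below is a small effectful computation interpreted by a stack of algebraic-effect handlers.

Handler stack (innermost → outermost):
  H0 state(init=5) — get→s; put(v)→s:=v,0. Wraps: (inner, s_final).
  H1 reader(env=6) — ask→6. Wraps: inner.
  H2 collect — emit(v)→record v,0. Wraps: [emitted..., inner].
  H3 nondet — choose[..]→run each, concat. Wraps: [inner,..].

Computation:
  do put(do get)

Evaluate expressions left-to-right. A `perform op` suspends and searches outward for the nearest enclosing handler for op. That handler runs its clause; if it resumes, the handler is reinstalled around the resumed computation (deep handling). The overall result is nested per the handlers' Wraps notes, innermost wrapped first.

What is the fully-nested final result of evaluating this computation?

Step-by-step:
get @ H0 ⇒ 5
put(5) @ H0 ⇒ s:=5
H0 returns (0, 5)
H1 returns (0, 5)
H2 returns [(0, 5)]
H3 returns [[(0, 5)]]
= [[(0, 5)]]

Answer: [[(0, 5)]]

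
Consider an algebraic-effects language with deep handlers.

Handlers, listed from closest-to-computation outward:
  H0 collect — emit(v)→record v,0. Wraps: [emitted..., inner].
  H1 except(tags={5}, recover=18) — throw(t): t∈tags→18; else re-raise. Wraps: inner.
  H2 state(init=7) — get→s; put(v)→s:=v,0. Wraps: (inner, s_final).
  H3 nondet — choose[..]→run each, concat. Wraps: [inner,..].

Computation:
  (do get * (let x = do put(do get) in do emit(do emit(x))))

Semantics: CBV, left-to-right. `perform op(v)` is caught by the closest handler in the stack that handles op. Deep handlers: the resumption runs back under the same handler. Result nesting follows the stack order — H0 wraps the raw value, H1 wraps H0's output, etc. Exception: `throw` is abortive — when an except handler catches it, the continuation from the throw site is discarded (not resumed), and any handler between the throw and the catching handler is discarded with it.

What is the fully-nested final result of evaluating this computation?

Step-by-step:
get @ H2 ⇒ 7
get @ H2 ⇒ 7
put(7) @ H2 ⇒ s:=7
emit(0) @ H0 ⇒ out+=0
emit(0) @ H0 ⇒ out+=0
H0 returns [0, 0, 0]
H1 returns [0, 0, 0]
H2 returns ([0, 0, 0], 7)
H3 returns [([0, 0, 0], 7)]
= [([0, 0, 0], 7)]

Answer: [([0, 0, 0], 7)]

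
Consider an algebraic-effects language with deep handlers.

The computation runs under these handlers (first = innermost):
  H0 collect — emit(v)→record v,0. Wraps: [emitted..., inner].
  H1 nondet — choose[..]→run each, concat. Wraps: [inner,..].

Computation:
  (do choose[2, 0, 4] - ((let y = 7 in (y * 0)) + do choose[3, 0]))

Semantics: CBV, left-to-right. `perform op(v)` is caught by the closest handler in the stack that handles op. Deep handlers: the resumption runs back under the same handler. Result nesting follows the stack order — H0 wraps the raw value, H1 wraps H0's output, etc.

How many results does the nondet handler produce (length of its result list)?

Evaluation trace:
choose[2, 0, 4] @ H1
  branch[0] choose=2:
    choose[3, 0] @ H1
      branch[0] choose=3:
        H0 returns [-1]
        H1 returns [[-1]]
      branch[1] choose=0:
        H0 returns [2]
        H1 returns [[2]]
  branch[1] choose=0:
    choose[3, 0] @ H1
      branch[0] choose=3:
        H0 returns [-3]
        H1 returns [[-3]]
      branch[1] choose=0:
        H0 returns [0]
        H1 returns [[0]]
  branch[2] choose=4:
    choose[3, 0] @ H1
      branch[0] choose=3:
        H0 returns [1]
        H1 returns [[1]]
      branch[1] choose=0:
        H0 returns [4]
        H1 returns [[4]]
= [[-1], [2], [-3], [0], [1], [4]]

Answer: 6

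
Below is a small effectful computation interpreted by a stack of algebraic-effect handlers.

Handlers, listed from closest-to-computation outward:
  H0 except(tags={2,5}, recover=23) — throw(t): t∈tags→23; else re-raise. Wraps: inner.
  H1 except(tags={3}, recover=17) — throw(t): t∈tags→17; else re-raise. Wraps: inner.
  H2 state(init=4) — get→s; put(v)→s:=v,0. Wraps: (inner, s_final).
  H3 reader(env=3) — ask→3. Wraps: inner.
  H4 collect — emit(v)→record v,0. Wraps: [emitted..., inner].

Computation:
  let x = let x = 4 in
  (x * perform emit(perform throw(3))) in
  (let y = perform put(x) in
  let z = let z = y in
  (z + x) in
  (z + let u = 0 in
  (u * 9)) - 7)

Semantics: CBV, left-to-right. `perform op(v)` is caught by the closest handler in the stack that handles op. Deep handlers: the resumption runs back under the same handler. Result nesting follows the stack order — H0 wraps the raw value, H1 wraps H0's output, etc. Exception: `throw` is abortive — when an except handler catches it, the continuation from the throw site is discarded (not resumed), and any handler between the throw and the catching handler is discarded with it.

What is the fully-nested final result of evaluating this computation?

Working:
throw(3) @ H0 re-raised
throw(3) @ H1 caught ⇒ 17
H2 returns (17, 4)
H3 returns (17, 4)
H4 returns [(17, 4)]
= [(17, 4)]

Answer: [(17, 4)]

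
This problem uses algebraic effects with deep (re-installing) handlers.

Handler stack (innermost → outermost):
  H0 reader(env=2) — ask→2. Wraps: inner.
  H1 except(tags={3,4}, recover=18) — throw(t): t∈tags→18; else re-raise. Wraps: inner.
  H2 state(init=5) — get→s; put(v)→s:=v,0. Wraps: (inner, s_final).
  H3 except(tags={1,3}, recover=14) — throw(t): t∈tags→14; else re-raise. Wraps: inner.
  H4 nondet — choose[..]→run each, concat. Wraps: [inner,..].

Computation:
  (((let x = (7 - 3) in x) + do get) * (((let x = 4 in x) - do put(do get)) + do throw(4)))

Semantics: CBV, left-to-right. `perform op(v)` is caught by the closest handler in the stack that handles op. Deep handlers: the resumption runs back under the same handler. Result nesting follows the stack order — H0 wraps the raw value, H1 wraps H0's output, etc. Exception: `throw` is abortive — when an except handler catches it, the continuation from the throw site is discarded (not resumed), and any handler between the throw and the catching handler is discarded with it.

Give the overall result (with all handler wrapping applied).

Working:
get @ H2 ⇒ 5
get @ H2 ⇒ 5
put(5) @ H2 ⇒ s:=5
throw(4) @ H1 caught ⇒ 18
H2 returns (18, 5)
H3 returns (18, 5)
H4 returns [(18, 5)]
= [(18, 5)]

Answer: [(18, 5)]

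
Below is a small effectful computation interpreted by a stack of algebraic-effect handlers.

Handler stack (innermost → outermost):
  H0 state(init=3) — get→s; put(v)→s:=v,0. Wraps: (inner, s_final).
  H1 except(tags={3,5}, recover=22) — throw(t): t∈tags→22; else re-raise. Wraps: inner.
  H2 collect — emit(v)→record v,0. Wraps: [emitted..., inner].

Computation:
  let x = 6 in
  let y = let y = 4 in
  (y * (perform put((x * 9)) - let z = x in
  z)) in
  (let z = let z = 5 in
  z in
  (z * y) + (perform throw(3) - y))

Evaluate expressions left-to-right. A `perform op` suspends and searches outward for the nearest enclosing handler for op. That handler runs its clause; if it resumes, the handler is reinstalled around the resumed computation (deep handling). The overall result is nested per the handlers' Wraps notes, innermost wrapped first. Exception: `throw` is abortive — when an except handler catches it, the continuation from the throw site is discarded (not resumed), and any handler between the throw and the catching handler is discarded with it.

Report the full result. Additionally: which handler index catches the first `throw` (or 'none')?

Answer: [22] ; first throw caught by: H1

Step-by-step:
put(54) @ H0 ⇒ s:=54
throw(3) @ H1 caught ⇒ 22
H2 returns [22]
= [22]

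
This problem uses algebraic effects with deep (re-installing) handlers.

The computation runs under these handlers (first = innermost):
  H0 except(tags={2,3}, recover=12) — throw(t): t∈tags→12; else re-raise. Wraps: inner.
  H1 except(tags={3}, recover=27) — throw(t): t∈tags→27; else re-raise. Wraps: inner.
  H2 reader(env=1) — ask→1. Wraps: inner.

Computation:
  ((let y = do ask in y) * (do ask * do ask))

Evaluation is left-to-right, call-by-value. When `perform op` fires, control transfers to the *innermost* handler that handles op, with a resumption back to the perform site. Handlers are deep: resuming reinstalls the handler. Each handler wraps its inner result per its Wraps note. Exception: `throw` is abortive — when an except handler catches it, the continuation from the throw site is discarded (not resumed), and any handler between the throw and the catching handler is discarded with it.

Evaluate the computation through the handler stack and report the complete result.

Working:
ask @ H2 ⇒ 1
ask @ H2 ⇒ 1
ask @ H2 ⇒ 1
H0 returns 1
H1 returns 1
H2 returns 1
= 1

Answer: 1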